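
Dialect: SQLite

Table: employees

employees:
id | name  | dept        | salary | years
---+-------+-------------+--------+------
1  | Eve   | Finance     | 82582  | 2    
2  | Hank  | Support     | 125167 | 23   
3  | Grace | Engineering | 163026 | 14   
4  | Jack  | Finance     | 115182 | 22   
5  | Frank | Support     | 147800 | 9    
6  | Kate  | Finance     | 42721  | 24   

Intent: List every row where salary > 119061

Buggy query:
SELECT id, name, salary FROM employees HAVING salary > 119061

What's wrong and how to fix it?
Bug: HAVING filters the output of aggregation, but this query has no GROUP BY and no aggregate functions, so SQLite rejects it (HAVING clause on a non-aggregate query); the condition here is per row

Fix: Replace HAVING with WHERE since the condition applies to individual rows

Corrected query:
SELECT id, name, salary FROM employees WHERE salary > 119061

Result:
id | name  | salary
---+-------+-------
2  | Hank  | 125167
3  | Grace | 163026
5  | Frank | 147800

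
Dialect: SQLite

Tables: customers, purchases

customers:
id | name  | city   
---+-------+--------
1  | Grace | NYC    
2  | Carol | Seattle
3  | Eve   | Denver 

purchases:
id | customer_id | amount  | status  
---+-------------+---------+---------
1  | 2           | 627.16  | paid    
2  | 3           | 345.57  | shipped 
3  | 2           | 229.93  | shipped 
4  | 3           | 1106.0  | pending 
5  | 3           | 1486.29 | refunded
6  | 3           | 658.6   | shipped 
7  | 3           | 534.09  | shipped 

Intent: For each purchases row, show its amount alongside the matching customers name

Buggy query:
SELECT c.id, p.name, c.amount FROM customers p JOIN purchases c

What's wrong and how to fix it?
Bug: Missing join condition: each purchases row is matched to all customers rows instead of just its own

Fix: Add ON c.customer_id = p.id to the JOIN

Corrected query:
SELECT c.id, p.name, c.amount FROM customers p JOIN purchases c ON c.customer_id = p.id

Result:
id | name  | amount 
---+-------+--------
1  | Carol | 627.16 
2  | Eve   | 345.57 
3  | Carol | 229.93 
4  | Eve   | 1106   
5  | Eve   | 1486.29
6  | Eve   | 658.6  
7  | Eve   | 534.09 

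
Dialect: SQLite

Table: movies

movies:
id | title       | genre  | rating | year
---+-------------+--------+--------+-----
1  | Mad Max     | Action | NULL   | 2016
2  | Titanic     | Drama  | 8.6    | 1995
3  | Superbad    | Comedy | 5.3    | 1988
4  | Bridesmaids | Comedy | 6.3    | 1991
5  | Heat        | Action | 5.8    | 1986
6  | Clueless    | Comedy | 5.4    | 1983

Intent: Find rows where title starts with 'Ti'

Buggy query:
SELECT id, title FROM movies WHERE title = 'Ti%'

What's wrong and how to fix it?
Bug: Wildcards only work with LIKE; '=' treats '%' as a literal character

Fix: Replace '=' with LIKE so 'Ti%' is treated as a pattern

Corrected query:
SELECT id, title FROM movies WHERE title LIKE 'Ti%'

Result:
id | title  
---+--------
2  | Titanic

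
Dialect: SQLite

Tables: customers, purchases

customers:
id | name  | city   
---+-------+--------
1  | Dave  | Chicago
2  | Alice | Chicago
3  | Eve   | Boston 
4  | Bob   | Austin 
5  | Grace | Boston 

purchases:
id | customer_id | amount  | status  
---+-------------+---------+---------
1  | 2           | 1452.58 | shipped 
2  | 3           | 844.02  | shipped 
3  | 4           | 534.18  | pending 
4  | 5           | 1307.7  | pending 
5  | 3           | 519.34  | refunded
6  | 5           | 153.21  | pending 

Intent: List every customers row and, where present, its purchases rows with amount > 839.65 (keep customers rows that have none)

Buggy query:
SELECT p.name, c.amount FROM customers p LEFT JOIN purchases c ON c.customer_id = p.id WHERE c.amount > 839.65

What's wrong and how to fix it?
Bug: A WHERE condition on the right-hand table after LEFT JOIN drops unmatched parents

Fix: Put 'c.amount > 839.65' in the JOIN's ON clause instead of WHERE

Corrected query:
SELECT p.name, c.amount FROM customers p LEFT JOIN purchases c ON c.customer_id = p.id AND c.amount > 839.65

Result:
name  | amount 
------+--------
Dave  | NULL   
Alice | 1452.58
Eve   | 844.02 
Bob   | NULL   
Grace | 1307.7 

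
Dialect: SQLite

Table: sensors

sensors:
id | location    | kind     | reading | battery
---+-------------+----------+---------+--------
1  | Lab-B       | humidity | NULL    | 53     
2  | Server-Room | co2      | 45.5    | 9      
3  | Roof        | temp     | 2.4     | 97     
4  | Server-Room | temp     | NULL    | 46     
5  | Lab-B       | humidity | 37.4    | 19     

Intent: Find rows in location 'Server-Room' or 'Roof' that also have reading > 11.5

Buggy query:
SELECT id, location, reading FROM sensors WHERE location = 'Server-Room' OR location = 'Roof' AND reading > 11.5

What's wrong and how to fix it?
Bug: Without parentheses, AND is evaluated before OR, so the reading filter only applies to the 'Roof' branch

Fix: Add parentheses around the OR so the AND applies to both alternatives

Corrected query:
SELECT id, location, reading FROM sensors WHERE (location = 'Server-Room' OR location = 'Roof') AND reading > 11.5

Result:
id | location    | reading
---+-------------+--------
2  | Server-Room | 45.5   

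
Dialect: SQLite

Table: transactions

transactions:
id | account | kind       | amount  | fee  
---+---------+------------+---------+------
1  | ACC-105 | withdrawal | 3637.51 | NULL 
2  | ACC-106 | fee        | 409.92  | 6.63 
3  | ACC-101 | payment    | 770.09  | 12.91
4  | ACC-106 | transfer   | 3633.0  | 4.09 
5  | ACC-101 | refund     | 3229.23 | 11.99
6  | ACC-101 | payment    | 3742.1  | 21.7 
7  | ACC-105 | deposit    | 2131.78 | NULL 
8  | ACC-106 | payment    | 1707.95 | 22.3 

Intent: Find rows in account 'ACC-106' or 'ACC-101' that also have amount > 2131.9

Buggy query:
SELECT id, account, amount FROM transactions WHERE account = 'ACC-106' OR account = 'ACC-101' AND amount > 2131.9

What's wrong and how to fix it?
Bug: AND binds tighter than OR, so this parses as account = 'ACC-106' OR (account = 'ACC-101' AND amount > 2131.9)

Fix: Group the OR with parentheses (or use IN), then AND the threshold

Corrected query:
SELECT id, account, amount FROM transactions WHERE (account = 'ACC-106' OR account = 'ACC-101') AND amount > 2131.9

Result:
id | account | amount 
---+---------+--------
4  | ACC-106 | 3633   
5  | ACC-101 | 3229.23
6  | ACC-101 | 3742.1 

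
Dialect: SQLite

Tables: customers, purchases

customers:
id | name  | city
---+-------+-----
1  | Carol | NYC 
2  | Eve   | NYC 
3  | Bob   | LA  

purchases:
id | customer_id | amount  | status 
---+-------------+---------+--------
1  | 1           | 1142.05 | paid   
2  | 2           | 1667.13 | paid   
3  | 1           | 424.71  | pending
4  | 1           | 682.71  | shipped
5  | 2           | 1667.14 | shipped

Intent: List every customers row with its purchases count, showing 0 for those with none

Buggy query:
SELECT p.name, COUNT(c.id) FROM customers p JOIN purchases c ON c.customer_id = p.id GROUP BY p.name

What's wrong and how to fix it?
Bug: An inner join excludes parents with zero children

Fix: Switch to LEFT JOIN to retain unmatched parent rows

Corrected query:
SELECT p.name, COUNT(c.id) FROM customers p LEFT JOIN purchases c ON c.customer_id = p.id GROUP BY p.name

Result:
name  | COUNT(c.id)
------+------------
Bob   | 0          
Carol | 3          
Eve   | 2          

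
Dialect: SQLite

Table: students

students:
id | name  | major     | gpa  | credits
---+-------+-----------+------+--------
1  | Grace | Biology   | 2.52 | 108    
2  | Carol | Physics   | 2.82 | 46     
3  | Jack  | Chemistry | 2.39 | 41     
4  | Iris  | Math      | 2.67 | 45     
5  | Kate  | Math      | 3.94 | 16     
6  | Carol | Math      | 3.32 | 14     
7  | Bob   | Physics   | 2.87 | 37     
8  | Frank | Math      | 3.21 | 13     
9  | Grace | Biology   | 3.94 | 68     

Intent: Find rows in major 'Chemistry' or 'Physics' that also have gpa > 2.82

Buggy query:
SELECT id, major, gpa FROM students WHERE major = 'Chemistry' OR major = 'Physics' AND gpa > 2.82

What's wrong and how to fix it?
Bug: Without parentheses, AND is evaluated before OR, so the gpa filter only applies to the 'Physics' branch

Fix: Group the OR with parentheses (or use IN), then AND the threshold

Corrected query:
SELECT id, major, gpa FROM students WHERE (major = 'Chemistry' OR major = 'Physics') AND gpa > 2.82

Result:
id | major   | gpa 
---+---------+-----
7  | Physics | 2.87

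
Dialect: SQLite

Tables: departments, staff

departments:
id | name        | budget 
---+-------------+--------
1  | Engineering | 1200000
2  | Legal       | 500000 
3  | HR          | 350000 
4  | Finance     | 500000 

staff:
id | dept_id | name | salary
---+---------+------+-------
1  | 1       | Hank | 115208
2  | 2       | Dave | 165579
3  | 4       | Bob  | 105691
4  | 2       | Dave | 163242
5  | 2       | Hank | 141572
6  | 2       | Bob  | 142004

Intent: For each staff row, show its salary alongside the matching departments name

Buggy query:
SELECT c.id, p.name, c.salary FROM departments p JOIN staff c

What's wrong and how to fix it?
Bug: JOIN with no ON clause produces a cartesian product; every staff row pairs with every departments row

Fix: Specify the join condition linking the foreign key to the parent id

Corrected query:
SELECT c.id, p.name, c.salary FROM departments p JOIN staff c ON c.dept_id = p.id

Result:
id | name        | salary
---+-------------+-------
1  | Engineering | 115208
2  | Legal       | 165579
3  | Finance     | 105691
4  | Legal       | 163242
5  | Legal       | 141572
6  | Legal       | 142004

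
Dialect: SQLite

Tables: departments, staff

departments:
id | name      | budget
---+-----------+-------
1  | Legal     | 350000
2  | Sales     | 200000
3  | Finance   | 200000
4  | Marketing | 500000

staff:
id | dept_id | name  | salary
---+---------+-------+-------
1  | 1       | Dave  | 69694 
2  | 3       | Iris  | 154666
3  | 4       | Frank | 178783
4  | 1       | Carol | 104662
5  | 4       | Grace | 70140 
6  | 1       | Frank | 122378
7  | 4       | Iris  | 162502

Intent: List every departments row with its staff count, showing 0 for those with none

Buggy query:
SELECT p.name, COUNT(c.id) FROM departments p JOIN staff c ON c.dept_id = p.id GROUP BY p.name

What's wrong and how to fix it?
Bug: INNER JOIN drops departments rows that have no matching staff rows

Fix: Use LEFT JOIN so parents without children still appear (COUNT(c.id) gives 0)

Corrected query:
SELECT p.name, COUNT(c.id) FROM departments p LEFT JOIN staff c ON c.dept_id = p.id GROUP BY p.name

Result:
name      | COUNT(c.id)
----------+------------
Finance   | 1          
Legal     | 3          
Marketing | 3          
Sales     | 0          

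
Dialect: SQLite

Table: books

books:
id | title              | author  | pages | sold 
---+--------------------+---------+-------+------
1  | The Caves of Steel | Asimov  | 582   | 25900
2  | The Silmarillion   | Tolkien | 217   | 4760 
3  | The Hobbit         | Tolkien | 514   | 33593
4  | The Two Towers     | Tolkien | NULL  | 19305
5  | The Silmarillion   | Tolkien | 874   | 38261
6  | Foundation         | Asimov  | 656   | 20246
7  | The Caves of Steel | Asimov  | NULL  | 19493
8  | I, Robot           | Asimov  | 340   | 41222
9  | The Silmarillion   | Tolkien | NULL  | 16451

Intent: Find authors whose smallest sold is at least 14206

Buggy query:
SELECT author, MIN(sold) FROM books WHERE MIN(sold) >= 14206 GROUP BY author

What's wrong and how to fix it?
Bug: Aggregates like MIN are computed per group after WHERE runs

Fix: Replace WHERE with HAVING after the GROUP BY

Corrected query:
SELECT author, MIN(sold) FROM books GROUP BY author HAVING MIN(sold) >= 14206

Result:
author | MIN(sold)
-------+----------
Asimov | 19493    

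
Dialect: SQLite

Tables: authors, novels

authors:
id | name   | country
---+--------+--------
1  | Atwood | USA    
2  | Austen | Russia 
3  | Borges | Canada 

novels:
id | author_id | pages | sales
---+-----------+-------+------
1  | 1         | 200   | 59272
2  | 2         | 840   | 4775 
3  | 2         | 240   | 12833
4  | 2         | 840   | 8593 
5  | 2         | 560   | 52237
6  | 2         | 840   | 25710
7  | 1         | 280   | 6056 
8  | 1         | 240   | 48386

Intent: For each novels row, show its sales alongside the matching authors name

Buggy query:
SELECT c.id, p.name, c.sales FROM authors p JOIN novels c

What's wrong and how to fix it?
Bug: JOIN with no ON clause produces a cartesian product; every novels row pairs with every authors row

Fix: Add ON c.author_id = p.id to the JOIN

Corrected query:
SELECT c.id, p.name, c.sales FROM authors p JOIN novels c ON c.author_id = p.id

Result:
id | name   | sales
---+--------+------
1  | Atwood | 59272
2  | Austen | 4775 
3  | Austen | 12833
4  | Austen | 8593 
5  | Austen | 52237
6  | Austen | 25710
7  | Atwood | 6056 
8  | Atwood | 48386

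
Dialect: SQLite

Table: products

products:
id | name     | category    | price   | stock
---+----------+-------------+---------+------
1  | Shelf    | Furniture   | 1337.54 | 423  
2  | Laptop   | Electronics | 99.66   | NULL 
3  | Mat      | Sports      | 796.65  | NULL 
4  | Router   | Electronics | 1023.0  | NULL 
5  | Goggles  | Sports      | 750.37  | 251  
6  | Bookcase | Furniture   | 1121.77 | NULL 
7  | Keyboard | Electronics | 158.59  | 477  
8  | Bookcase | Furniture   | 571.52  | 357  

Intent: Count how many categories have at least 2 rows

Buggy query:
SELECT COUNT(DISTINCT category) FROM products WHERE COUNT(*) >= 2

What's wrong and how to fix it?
Bug: COUNT(*) cannot appear in WHERE; the per-group count doesn't exist yet

Fix: Group first with HAVING COUNT(*) >= 2, then COUNT the resulting groups

Corrected query:
SELECT COUNT(*) FROM (SELECT category FROM products GROUP BY category HAVING COUNT(*) >= 2)

Result:
COUNT(*)
--------
3       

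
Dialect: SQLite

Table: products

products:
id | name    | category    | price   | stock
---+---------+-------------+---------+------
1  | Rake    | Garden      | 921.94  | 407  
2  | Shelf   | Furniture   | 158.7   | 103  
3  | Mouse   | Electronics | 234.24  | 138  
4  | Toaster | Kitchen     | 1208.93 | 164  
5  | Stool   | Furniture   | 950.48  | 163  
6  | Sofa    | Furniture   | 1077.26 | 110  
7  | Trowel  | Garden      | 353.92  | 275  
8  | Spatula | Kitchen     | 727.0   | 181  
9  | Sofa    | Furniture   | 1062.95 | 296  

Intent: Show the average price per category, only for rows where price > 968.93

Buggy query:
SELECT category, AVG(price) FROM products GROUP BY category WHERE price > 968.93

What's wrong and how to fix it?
Bug: WHERE cannot follow GROUP BY

Fix: Move the WHERE clause before GROUP BY

Corrected query:
SELECT category, AVG(price) FROM products WHERE price > 968.93 GROUP BY category

Result:
category  | AVG(price)
----------+-----------
Furniture | 1070.105  
Kitchen   | 1208.93   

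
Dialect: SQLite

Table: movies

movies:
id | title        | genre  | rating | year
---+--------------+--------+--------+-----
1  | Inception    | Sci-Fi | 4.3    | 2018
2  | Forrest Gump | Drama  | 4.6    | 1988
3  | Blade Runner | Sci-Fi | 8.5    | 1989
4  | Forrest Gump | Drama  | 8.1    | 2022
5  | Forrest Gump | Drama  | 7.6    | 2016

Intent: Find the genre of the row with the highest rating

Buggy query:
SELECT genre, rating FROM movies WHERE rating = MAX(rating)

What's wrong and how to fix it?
Bug: MAX(rating) is an aggregate and cannot be used directly in WHERE

Fix: Use a subquery: WHERE rating = (SELECT MAX(rating) FROM movies)

Corrected query:
SELECT genre, rating FROM movies WHERE rating = (SELECT MAX(rating) FROM movies)

Result:
genre  | rating
-------+-------
Sci-Fi | 8.5   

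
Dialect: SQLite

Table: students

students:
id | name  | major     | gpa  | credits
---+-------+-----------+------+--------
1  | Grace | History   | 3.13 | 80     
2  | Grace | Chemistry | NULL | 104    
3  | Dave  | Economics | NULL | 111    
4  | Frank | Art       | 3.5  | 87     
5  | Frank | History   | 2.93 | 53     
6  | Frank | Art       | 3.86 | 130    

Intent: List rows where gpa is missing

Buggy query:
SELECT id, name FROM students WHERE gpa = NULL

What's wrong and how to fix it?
Bug: Comparing to NULL with '=' never matches; NULL = NULL is unknown, not true

Fix: Use IS NULL to test for NULL

Corrected query:
SELECT id, name FROM students WHERE gpa IS NULL

Result:
id | name 
---+------
2  | Grace
3  | Dave 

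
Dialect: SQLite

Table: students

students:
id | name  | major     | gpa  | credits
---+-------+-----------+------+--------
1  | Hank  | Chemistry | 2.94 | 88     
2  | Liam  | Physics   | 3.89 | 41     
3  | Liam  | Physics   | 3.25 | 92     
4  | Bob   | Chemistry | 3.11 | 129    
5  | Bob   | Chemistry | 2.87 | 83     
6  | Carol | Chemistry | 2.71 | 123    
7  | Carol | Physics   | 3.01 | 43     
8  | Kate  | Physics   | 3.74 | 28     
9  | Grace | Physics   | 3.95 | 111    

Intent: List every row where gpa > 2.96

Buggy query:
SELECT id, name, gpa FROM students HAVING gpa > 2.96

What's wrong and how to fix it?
Bug: HAVING filters the output of aggregation, but this query has no GROUP BY and no aggregate functions, so SQLite rejects it (HAVING clause on a non-aggregate query); the condition here is per row

Fix: Use WHERE for row-level filtering

Corrected query:
SELECT id, name, gpa FROM students WHERE gpa > 2.96

Result:
id | name  | gpa 
---+-------+-----
2  | Liam  | 3.89
3  | Liam  | 3.25
4  | Bob   | 3.11
7  | Carol | 3.01
8  | Kate  | 3.74
9  | Grace | 3.95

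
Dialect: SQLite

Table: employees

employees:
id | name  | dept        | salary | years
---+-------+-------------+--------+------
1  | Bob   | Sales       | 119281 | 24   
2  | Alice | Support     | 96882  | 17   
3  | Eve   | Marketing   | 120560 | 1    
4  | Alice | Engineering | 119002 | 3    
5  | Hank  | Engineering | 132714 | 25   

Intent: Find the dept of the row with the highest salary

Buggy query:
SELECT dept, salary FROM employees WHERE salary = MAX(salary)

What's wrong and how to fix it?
Bug: WHERE is evaluated per row; an aggregate over the whole table isn't defined there

Fix: Wrap MAX in a scalar subquery so WHERE compares against a single value

Corrected query:
SELECT dept, salary FROM employees WHERE salary = (SELECT MAX(salary) FROM employees)

Result:
dept        | salary
------------+-------
Engineering | 132714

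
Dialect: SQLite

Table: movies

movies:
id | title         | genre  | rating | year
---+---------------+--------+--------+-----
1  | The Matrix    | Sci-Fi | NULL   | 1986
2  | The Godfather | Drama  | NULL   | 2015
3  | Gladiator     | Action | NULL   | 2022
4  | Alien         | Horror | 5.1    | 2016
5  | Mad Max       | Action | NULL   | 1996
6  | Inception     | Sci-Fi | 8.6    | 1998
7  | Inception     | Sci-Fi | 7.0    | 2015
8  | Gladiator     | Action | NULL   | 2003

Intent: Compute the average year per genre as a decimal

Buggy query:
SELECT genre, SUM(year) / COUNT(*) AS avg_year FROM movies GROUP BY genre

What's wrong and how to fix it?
Bug: Both operands are integers, so '/' performs integer division and truncates

Fix: Cast one side to REAL so the division keeps the fractional part

Corrected query:
SELECT genre, SUM(year) * 1.0 / COUNT(*) AS avg_year FROM movies GROUP BY genre

Result:
genre  | avg_year   
-------+------------
Action | 2007       
Drama  | 2015       
Horror | 2016       
Sci-Fi | 1999.666667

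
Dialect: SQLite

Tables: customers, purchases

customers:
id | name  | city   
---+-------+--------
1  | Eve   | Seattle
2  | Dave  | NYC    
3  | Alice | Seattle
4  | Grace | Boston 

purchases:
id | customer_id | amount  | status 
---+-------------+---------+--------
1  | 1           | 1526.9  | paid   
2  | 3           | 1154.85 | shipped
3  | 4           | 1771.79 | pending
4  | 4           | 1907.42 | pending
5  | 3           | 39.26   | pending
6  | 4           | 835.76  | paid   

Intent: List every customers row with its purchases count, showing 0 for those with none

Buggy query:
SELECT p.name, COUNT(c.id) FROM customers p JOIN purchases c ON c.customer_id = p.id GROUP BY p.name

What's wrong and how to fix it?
Bug: INNER JOIN drops customers rows that have no matching purchases rows

Fix: Use LEFT JOIN so parents without children still appear (COUNT(c.id) gives 0)

Corrected query:
SELECT p.name, COUNT(c.id) FROM customers p LEFT JOIN purchases c ON c.customer_id = p.id GROUP BY p.name

Result:
name  | COUNT(c.id)
------+------------
Alice | 2          
Dave  | 0          
Eve   | 1          
Grace | 3          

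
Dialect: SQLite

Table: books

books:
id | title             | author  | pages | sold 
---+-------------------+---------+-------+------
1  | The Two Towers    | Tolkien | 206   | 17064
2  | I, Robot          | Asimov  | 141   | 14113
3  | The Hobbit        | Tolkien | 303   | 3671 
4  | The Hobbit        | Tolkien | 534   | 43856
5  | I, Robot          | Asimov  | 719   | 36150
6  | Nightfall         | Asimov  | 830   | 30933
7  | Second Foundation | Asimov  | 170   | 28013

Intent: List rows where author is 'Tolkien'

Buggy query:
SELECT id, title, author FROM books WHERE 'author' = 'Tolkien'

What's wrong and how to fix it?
Bug: Single quotes denote string literals in SQL; the column name is being compared as a constant string

Fix: Remove the quotes around the column name (or use double quotes for an identifier)

Corrected query:
SELECT id, title, author FROM books WHERE author = 'Tolkien'

Result:
id | title          | author 
---+----------------+--------
1  | The Two Towers | Tolkien
3  | The Hobbit     | Tolkien
4  | The Hobbit     | Tolkien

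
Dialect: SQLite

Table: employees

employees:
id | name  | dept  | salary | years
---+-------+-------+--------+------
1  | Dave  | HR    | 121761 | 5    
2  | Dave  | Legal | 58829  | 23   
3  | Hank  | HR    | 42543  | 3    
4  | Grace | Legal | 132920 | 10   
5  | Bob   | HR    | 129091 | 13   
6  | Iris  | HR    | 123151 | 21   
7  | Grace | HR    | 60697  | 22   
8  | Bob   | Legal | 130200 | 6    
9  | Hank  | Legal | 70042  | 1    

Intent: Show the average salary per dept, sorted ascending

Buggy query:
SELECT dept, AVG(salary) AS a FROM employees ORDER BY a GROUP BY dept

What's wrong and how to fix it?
Bug: ORDER BY appears before GROUP BY; SQL clause order requires GROUP BY first

Fix: Move ORDER BY to the end, after GROUP BY

Corrected query:
SELECT dept, AVG(salary) AS a FROM employees GROUP BY dept ORDER BY a

Result:
dept  | a       
------+---------
HR    | 95448.6 
Legal | 97997.75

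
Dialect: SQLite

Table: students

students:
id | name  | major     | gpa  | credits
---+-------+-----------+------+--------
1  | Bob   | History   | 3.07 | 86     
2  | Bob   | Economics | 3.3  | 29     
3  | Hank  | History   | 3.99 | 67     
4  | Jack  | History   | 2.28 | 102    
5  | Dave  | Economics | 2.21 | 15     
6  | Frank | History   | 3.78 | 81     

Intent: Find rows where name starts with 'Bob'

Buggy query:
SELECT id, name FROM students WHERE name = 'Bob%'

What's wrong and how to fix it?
Bug: Wildcards only work with LIKE; '=' treats '%' as a literal character

Fix: Replace '=' with LIKE so 'Bob%' is treated as a pattern

Corrected query:
SELECT id, name FROM students WHERE name LIKE 'Bob%'

Result:
id | name
---+-----
1  | Bob 
2  | Bob 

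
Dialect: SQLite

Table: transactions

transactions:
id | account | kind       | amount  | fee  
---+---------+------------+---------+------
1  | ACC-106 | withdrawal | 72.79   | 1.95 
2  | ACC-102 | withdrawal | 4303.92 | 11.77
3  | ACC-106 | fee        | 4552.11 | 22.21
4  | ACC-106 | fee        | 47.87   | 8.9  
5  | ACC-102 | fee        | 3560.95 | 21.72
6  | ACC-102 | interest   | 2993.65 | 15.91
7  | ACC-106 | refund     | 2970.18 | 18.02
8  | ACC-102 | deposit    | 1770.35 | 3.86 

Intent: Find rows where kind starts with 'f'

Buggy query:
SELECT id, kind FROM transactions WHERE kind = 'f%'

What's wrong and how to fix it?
Bug: '=' compares the literal string including the % character; pattern matching needs LIKE

Fix: Replace '=' with LIKE so 'f%' is treated as a pattern

Corrected query:
SELECT id, kind FROM transactions WHERE kind LIKE 'f%'

Result:
id | kind
---+-----
3  | fee 
4  | fee 
5  | fee 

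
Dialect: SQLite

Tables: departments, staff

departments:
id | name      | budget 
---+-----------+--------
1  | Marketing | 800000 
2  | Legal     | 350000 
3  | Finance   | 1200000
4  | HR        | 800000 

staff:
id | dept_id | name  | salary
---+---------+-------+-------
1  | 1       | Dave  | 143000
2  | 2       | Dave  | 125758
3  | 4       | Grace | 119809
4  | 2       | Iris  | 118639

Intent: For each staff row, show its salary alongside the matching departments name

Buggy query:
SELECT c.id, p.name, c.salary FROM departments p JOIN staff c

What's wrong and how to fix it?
Bug: Missing join condition: each staff row is matched to all departments rows instead of just its own

Fix: Add ON c.dept_id = p.id to the JOIN

Corrected query:
SELECT c.id, p.name, c.salary FROM departments p JOIN staff c ON c.dept_id = p.id

Result:
id | name      | salary
---+-----------+-------
1  | Marketing | 143000
2  | Legal     | 125758
3  | HR        | 119809
4  | Legal     | 118639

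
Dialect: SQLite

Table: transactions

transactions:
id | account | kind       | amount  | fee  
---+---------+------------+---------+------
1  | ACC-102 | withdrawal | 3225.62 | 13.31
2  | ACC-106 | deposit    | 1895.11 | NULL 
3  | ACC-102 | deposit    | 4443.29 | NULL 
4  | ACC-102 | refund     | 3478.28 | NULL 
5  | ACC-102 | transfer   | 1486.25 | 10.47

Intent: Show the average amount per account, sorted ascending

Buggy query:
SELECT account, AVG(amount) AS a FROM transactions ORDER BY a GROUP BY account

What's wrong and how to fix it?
Bug: ORDER BY appears before GROUP BY; SQL clause order requires GROUP BY first

Fix: Move ORDER BY to the end, after GROUP BY

Corrected query:
SELECT account, AVG(amount) AS a FROM transactions GROUP BY account ORDER BY a

Result:
account | a      
--------+--------
ACC-106 | 1895.11
ACC-102 | 3158.36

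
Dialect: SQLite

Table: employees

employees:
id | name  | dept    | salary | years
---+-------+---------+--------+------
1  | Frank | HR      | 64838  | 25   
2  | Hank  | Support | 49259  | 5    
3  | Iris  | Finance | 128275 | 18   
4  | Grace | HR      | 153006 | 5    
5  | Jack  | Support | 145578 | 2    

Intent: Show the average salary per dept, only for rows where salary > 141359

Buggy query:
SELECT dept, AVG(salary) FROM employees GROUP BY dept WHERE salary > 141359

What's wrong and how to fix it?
Bug: Row-level WHERE must come before GROUP BY in the clause order

Fix: Place WHERE between FROM and GROUP BY

Corrected query:
SELECT dept, AVG(salary) FROM employees WHERE salary > 141359 GROUP BY dept

Result:
dept    | AVG(salary)
--------+------------
HR      | 153006     
Support | 145578     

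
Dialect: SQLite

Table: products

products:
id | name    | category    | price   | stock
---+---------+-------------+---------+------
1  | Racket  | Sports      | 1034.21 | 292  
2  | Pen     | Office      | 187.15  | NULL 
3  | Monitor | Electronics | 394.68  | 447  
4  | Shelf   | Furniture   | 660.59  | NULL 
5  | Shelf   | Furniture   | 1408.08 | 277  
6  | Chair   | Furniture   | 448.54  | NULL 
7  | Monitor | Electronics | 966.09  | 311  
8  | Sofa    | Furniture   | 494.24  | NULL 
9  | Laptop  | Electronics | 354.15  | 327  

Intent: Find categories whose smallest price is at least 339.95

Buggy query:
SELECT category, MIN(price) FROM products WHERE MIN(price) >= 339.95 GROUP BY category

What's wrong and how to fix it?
Bug: Aggregates like MIN are computed per group after WHERE runs

Fix: Replace WHERE with HAVING after the GROUP BY

Corrected query:
SELECT category, MIN(price) FROM products GROUP BY category HAVING MIN(price) >= 339.95

Result:
category    | MIN(price)
------------+-----------
Electronics | 354.15    
Furniture   | 448.54    
Sports      | 1034.21   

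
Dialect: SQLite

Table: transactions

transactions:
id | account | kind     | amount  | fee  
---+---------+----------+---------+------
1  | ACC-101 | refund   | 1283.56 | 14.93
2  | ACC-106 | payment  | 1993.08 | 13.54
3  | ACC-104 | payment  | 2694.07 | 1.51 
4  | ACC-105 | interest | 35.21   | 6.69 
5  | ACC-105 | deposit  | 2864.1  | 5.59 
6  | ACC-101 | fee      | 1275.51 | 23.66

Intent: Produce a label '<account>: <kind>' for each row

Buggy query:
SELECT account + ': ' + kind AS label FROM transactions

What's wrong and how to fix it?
Bug: SQLite uses || for string concatenation; + coerces text to numbers (yielding 0)

Fix: Replace + with || to concatenate text

Corrected query:
SELECT account || ': ' || kind AS label FROM transactions

Result:
label            
-----------------
ACC-101: refund  
ACC-106: payment 
ACC-104: payment 
ACC-105: interest
ACC-105: deposit 
ACC-101: fee     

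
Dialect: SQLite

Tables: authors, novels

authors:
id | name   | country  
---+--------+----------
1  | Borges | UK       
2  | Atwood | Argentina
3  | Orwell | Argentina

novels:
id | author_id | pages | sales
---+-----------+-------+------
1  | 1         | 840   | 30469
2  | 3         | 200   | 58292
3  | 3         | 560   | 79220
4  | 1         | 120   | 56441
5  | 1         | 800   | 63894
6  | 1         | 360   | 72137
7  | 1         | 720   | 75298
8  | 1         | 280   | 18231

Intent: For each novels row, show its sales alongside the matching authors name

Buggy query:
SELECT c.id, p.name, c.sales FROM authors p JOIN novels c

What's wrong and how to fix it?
Bug: JOIN with no ON clause produces a cartesian product; every novels row pairs with every authors row

Fix: Specify the join condition linking the foreign key to the parent id

Corrected query:
SELECT c.id, p.name, c.sales FROM authors p JOIN novels c ON c.author_id = p.id

Result:
id | name   | sales
---+--------+------
1  | Borges | 30469
2  | Orwell | 58292
3  | Orwell | 79220
4  | Borges | 56441
5  | Borges | 63894
6  | Borges | 72137
7  | Borges | 75298
8  | Borges | 18231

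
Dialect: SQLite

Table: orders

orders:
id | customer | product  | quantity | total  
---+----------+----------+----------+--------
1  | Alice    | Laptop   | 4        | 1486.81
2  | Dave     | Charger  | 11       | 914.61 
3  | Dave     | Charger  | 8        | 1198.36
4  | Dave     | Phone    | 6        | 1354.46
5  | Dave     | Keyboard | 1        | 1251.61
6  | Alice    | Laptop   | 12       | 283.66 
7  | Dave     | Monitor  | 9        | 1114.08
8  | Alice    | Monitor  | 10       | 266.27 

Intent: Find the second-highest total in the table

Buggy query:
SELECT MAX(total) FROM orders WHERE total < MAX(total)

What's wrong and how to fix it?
Bug: The inner MAX is an aggregate inside WHERE, which is not allowed

Fix: Compute the overall MAX in a subquery, then take MAX of rows below it

Corrected query:
SELECT MAX(total) FROM orders WHERE total < (SELECT MAX(total) FROM orders)

Result:
MAX(total)
----------
1354.46   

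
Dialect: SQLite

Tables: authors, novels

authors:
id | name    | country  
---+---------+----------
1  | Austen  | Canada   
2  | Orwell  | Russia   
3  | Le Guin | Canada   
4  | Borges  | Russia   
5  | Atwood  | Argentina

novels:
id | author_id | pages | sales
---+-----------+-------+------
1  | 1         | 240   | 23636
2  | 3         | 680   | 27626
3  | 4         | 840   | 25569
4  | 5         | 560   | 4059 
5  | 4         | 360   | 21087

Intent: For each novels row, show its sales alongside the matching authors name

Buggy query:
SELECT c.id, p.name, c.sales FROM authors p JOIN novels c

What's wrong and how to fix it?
Bug: JOIN with no ON clause produces a cartesian product; every novels row pairs with every authors row

Fix: Specify the join condition linking the foreign key to the parent id

Corrected query:
SELECT c.id, p.name, c.sales FROM authors p JOIN novels c ON c.author_id = p.id

Result:
id | name    | sales
---+---------+------
1  | Austen  | 23636
2  | Le Guin | 27626
3  | Borges  | 25569
4  | Atwood  | 4059 
5  | Borges  | 21087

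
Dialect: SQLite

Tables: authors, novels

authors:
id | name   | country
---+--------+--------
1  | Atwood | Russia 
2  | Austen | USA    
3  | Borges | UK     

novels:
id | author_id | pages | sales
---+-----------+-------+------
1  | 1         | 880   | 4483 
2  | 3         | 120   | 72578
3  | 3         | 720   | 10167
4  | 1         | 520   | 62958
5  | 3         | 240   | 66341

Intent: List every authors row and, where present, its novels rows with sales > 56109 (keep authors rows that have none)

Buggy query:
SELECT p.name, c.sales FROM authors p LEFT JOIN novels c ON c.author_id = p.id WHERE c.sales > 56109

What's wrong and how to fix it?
Bug: Filtering c.sales in WHERE discards the NULL rows produced by LEFT JOIN, turning it into an inner join

Fix: Put 'c.sales > 56109' in the JOIN's ON clause instead of WHERE

Corrected query:
SELECT p.name, c.sales FROM authors p LEFT JOIN novels c ON c.author_id = p.id AND c.sales > 56109

Result:
name   | sales
-------+------
Atwood | 62958
Austen | NULL 
Borges | 66341
Borges | 72578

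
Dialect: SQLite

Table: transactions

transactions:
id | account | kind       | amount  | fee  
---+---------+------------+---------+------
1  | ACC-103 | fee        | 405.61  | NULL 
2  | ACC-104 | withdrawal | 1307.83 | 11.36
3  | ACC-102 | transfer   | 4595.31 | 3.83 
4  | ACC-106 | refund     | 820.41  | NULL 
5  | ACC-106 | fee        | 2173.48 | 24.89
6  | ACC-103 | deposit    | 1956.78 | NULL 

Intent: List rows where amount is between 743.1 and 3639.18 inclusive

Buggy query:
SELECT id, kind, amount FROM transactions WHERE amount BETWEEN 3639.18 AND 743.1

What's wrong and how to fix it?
Bug: BETWEEN expects the lower bound first; with 3639.18 AND 743.1 the range is empty

Fix: Write BETWEEN 743.1 AND 3639.18

Corrected query:
SELECT id, kind, amount FROM transactions WHERE amount BETWEEN 743.1 AND 3639.18

Result:
id | kind       | amount 
---+------------+--------
2  | withdrawal | 1307.83
4  | refund     | 820.41 
5  | fee        | 2173.48
6  | deposit    | 1956.78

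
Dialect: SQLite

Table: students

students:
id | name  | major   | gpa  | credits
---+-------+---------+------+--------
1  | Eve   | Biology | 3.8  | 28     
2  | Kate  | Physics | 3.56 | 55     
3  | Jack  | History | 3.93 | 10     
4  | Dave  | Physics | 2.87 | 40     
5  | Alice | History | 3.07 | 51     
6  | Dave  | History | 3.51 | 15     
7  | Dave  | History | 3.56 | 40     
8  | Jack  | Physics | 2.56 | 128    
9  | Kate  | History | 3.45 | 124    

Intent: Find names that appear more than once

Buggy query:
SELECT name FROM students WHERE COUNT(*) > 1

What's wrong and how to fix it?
Bug: WHERE can't reference COUNT(*); aggregates are computed after WHERE

Fix: GROUP BY name, then filter groups with HAVING COUNT(*) > 1

Corrected query:
SELECT name FROM students GROUP BY name HAVING COUNT(*) > 1

Result:
name
----
Dave
Jack
Kate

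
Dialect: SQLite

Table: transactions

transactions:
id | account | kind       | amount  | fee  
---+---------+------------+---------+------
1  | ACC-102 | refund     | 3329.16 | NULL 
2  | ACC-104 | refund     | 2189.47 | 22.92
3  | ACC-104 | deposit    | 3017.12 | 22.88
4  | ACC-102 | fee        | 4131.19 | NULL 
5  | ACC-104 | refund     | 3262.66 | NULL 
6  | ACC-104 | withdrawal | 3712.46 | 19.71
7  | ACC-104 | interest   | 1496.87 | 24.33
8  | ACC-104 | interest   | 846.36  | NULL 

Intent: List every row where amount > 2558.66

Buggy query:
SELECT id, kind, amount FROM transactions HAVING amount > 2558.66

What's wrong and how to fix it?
Bug: HAVING filters the output of aggregation, but this query has no GROUP BY and no aggregate functions, so SQLite rejects it (HAVING clause on a non-aggregate query); the condition here is per row

Fix: Use WHERE for row-level filtering

Corrected query:
SELECT id, kind, amount FROM transactions WHERE amount > 2558.66

Result:
id | kind       | amount 
---+------------+--------
1  | refund     | 3329.16
3  | deposit    | 3017.12
4  | fee        | 4131.19
5  | refund     | 3262.66
6  | withdrawal | 3712.46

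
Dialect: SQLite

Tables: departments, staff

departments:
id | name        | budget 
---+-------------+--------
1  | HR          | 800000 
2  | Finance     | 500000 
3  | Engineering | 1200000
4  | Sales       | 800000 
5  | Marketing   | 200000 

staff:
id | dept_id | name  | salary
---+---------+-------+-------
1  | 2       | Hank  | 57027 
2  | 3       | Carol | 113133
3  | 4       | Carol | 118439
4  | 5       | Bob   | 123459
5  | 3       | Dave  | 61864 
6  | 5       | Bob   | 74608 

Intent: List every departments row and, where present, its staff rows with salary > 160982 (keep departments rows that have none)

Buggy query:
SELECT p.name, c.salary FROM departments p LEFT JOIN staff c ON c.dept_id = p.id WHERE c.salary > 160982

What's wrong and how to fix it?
Bug: A WHERE condition on the right-hand table after LEFT JOIN drops unmatched parents

Fix: Put 'c.salary > 160982' in the JOIN's ON clause instead of WHERE

Corrected query:
SELECT p.name, c.salary FROM departments p LEFT JOIN staff c ON c.dept_id = p.id AND c.salary > 160982

Result:
name        | salary
------------+-------
HR          | NULL  
Finance     | NULL  
Engineering | NULL  
Sales       | NULL  
Marketing   | NULL  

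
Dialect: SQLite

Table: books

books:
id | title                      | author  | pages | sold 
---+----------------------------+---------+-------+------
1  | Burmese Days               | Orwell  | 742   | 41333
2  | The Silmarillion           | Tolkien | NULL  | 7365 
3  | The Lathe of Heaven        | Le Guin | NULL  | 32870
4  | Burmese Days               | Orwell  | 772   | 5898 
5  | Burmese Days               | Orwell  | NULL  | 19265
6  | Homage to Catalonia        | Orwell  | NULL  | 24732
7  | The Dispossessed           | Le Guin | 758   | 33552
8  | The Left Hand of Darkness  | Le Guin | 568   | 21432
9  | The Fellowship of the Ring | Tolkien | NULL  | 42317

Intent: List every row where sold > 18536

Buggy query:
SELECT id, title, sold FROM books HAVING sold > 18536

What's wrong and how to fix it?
Bug: This is a non-aggregate query (no GROUP BY, no aggregates), so in SQLite the HAVING clause is invalid here; a row-level condition belongs in WHERE

Fix: Use WHERE for row-level filtering

Corrected query:
SELECT id, title, sold FROM books WHERE sold > 18536

Result:
id | title                      | sold 
---+----------------------------+------
1  | Burmese Days               | 41333
3  | The Lathe of Heaven        | 32870
5  | Burmese Days               | 19265
6  | Homage to Catalonia        | 24732
7  | The Dispossessed           | 33552
8  | The Left Hand of Darkness  | 21432
9  | The Fellowship of the Ring | 42317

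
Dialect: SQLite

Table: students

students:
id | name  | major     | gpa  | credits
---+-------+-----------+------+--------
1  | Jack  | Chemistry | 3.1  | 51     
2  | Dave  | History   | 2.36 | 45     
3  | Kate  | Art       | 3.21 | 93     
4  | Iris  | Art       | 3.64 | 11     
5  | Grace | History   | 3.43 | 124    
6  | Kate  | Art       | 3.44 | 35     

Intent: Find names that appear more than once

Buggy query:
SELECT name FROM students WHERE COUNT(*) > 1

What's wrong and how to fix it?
Bug: WHERE can't reference COUNT(*); aggregates are computed after WHERE

Fix: GROUP BY name, then filter groups with HAVING COUNT(*) > 1

Corrected query:
SELECT name FROM students GROUP BY name HAVING COUNT(*) > 1

Result:
name
----
Kate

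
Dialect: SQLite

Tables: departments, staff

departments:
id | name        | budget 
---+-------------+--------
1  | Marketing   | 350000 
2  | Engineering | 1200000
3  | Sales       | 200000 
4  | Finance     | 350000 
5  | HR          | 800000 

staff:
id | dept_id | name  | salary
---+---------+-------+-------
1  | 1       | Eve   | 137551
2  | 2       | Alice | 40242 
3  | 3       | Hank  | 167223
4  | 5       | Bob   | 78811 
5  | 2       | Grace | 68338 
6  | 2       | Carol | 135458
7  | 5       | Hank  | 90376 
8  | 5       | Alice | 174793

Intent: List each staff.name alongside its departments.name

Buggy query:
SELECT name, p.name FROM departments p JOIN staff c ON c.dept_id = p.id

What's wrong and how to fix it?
Bug: 'name' exists in both joined tables, so the database can't tell which one is meant

Fix: Prefix ambiguous columns with the table alias

Corrected query:
SELECT c.name, p.name FROM departments p JOIN staff c ON c.dept_id = p.id

Result:
name  | name       
------+------------
Eve   | Marketing  
Alice | Engineering
Hank  | Sales      
Bob   | HR         
Grace | Engineering
Carol | Engineering
Hank  | HR         
Alice | HR         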